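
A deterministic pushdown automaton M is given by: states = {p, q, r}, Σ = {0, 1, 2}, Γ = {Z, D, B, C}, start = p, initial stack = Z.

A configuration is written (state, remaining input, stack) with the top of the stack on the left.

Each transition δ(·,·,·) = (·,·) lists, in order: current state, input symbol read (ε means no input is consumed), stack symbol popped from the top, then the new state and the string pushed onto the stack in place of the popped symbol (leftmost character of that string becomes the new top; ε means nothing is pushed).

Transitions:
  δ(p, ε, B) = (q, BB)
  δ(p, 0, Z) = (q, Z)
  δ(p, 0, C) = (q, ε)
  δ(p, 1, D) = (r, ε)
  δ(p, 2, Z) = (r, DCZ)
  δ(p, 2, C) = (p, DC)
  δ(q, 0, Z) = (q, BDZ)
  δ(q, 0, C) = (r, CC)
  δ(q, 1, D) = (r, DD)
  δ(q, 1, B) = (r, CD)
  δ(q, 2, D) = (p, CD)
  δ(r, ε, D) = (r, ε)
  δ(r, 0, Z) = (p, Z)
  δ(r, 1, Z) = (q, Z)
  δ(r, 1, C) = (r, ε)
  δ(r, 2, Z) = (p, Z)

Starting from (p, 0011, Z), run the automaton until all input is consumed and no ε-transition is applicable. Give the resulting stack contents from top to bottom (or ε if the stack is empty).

Z

(p, 0011, Z)
  read 0, top Z: go to q, push Z → (q, 011, Z)
  read 0, top Z: go to q, push BDZ → (q, 11, BDZ)
  read 1, top B: go to r, push CD → (r, 1, CDDZ)
  read 1, top C: go to r, push ε → (r, ε, DDZ)
  ε-move, top D: go to r, push ε → (r, ε, DZ)
  ε-move, top D: go to r, push ε → (r, ε, Z)
All input consumed in state r with stack Z.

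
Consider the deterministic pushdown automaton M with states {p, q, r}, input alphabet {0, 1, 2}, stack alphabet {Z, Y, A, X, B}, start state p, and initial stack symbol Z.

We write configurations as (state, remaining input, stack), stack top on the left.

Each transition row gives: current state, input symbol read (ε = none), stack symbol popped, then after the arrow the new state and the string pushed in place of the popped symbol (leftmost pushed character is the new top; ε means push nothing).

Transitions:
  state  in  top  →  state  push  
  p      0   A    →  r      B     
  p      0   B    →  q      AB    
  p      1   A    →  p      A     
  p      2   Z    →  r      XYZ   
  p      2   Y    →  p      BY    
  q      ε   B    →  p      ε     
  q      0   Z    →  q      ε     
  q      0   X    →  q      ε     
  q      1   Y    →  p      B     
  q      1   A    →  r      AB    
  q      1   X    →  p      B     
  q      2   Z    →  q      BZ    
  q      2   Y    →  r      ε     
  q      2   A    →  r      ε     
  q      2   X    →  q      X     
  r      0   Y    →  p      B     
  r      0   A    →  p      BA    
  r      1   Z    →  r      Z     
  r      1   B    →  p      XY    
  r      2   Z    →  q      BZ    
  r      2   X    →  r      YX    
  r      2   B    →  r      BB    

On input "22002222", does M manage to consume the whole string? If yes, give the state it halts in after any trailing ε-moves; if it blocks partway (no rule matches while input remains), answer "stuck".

(p, 22002222, Z)
  read 2, top Z: go to r, push XYZ → (r, 2002222, XYZ)
  read 2, top X: go to r, push YX → (r, 002222, YXYZ)
  read 0, top Y: go to p, push B → (p, 02222, BXYZ)
  read 0, top B: go to q, push AB → (q, 2222, ABXYZ)
  read 2, top A: go to r, push ε → (r, 222, BXYZ)
  read 2, top B: go to r, push BB → (r, 22, BBXYZ)
  read 2, top B: go to r, push BB → (r, 2, BBBXYZ)
  read 2, top B: go to r, push BB → (r, ε, BBBBXYZ)
All input consumed; M is in state r.

r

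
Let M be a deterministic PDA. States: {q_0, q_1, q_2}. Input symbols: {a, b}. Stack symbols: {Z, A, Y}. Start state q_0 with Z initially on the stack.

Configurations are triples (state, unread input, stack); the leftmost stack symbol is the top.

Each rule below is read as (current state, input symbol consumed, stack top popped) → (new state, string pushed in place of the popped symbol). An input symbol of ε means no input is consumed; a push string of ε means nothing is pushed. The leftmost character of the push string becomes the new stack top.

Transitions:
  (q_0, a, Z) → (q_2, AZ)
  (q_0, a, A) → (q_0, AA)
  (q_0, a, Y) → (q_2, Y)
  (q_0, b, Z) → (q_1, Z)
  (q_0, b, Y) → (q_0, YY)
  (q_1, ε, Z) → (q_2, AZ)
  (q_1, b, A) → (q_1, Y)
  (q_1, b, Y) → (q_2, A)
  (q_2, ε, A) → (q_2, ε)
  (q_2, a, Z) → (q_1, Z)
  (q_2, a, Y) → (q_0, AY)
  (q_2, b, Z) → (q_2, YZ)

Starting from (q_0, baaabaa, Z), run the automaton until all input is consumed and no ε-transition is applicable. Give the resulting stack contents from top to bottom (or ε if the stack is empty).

(q_0, baaabaa, Z)
  read b, top Z: go to q_1, push Z → (q_1, aaabaa, Z)
  ε-move, top Z: go to q_2, push AZ → (q_2, aaabaa, AZ)
  ε-move, top A: go to q_2, push ε → (q_2, aaabaa, Z)
  read a, top Z: go to q_1, push Z → (q_1, aabaa, Z)
  ε-move, top Z: go to q_2, push AZ → (q_2, aabaa, AZ)
  ε-move, top A: go to q_2, push ε → (q_2, aabaa, Z)
  read a, top Z: go to q_1, push Z → (q_1, abaa, Z)
  ε-move, top Z: go to q_2, push AZ → (q_2, abaa, AZ)
  ε-move, top A: go to q_2, push ε → (q_2, abaa, Z)
  read a, top Z: go to q_1, push Z → (q_1, baa, Z)
  ε-move, top Z: go to q_2, push AZ → (q_2, baa, AZ)
  ε-move, top A: go to q_2, push ε → (q_2, baa, Z)
  read b, top Z: go to q_2, push YZ → (q_2, aa, YZ)
  read a, top Y: go to q_0, push AY → (q_0, a, AYZ)
  read a, top A: go to q_0, push AA → (q_0, ε, AAYZ)
All input consumed in state q_0 with stack AAYZ.

AAYZ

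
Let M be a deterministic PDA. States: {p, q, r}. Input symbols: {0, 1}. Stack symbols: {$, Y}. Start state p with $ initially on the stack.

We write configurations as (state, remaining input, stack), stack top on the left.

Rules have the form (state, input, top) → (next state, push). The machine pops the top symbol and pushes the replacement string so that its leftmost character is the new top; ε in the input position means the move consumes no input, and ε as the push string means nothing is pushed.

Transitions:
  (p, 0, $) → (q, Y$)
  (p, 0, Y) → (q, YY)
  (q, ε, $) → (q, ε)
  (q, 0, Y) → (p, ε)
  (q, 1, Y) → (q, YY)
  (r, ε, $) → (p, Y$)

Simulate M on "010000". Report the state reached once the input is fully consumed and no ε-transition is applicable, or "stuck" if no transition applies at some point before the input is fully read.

q

(p, 010000, $)
  read 0, top $: go to q, push Y$ → (q, 10000, Y$)
  read 1, top Y: go to q, push YY → (q, 0000, YY$)
  read 0, top Y: go to p, push ε → (p, 000, Y$)
  read 0, top Y: go to q, push YY → (q, 00, YY$)
  read 0, top Y: go to p, push ε → (p, 0, Y$)
  read 0, top Y: go to q, push YY → (q, ε, YY$)
All input consumed; M is in state q.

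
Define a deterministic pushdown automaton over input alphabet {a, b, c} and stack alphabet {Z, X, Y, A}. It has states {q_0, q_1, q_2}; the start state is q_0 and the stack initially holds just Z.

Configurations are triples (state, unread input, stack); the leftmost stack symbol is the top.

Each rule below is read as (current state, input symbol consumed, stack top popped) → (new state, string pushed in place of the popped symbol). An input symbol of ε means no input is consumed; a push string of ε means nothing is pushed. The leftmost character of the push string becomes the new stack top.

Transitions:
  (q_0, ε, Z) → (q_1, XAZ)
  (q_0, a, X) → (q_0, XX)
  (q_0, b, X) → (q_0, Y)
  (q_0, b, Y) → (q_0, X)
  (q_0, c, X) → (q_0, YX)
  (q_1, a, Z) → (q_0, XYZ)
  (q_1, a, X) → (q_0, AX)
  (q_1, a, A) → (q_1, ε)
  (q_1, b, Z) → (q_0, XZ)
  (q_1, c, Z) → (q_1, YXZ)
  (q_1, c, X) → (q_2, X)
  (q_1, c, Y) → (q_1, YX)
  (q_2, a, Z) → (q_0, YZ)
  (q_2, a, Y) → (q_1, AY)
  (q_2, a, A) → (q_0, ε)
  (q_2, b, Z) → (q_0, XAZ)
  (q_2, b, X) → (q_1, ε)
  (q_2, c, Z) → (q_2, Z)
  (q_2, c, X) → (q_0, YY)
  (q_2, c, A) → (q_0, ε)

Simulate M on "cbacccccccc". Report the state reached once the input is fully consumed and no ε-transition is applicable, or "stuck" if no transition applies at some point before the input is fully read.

q_1

(q_0, cbacccccccc, Z)
  ε-move, top Z: go to q_1, push XAZ → (q_1, cbacccccccc, XAZ)
  read c, top X: go to q_2, push X → (q_2, bacccccccc, XAZ)
  read b, top X: go to q_1, push ε → (q_1, acccccccc, AZ)
  read a, top A: go to q_1, push ε → (q_1, cccccccc, Z)
  read c, top Z: go to q_1, push YXZ → (q_1, ccccccc, YXZ)
  read c, top Y: go to q_1, push YX → (q_1, cccccc, YXXZ)
  read c, top Y: go to q_1, push YX → (q_1, ccccc, YXXXZ)
  read c, top Y: go to q_1, push YX → (q_1, cccc, YXXXXZ)
  read c, top Y: go to q_1, push YX → (q_1, ccc, YXXXXXZ)
  read c, top Y: go to q_1, push YX → (q_1, cc, YXXXXXXZ)
  read c, top Y: go to q_1, push YX → (q_1, c, YXXXXXXXZ)
  read c, top Y: go to q_1, push YX → (q_1, ε, YXXXXXXXXZ)
All input consumed; M is in state q_1.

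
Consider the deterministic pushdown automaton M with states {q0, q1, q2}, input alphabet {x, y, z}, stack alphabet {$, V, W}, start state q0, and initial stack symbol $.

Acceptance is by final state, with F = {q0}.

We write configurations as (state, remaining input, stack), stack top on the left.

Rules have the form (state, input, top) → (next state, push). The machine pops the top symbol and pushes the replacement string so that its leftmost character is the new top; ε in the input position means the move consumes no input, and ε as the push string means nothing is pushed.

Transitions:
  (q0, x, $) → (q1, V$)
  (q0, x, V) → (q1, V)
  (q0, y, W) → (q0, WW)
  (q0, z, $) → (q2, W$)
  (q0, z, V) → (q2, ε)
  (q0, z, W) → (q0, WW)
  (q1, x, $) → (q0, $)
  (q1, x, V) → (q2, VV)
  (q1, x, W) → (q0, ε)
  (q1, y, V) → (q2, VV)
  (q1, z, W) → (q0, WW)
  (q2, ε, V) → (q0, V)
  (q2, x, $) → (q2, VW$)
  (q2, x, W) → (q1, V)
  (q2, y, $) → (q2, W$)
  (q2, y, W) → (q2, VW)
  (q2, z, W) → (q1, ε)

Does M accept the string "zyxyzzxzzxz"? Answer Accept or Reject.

(q0, zyxyzzxzzxz, $) ⊢ (q2, yxyzzxzzxz, W$) ⊢ (q2, xyzzxzzxz, VW$) ⊢ (q0, xyzzxzzxz, VW$) ⊢ (q1, yzzxzzxz, VW$) ⊢ (q2, zzxzzxz, VVW$) ⊢ (q0, zzxzzxz, VVW$) ⊢ (q2, zxzzxz, VW$) ⊢ (q0, zxzzxz, VW$) ⊢ (q2, xzzxz, W$) ⊢ (q1, zzxz, V$)
No transition applies at (q1, zzxz, V$); input not fully consumed.

Reject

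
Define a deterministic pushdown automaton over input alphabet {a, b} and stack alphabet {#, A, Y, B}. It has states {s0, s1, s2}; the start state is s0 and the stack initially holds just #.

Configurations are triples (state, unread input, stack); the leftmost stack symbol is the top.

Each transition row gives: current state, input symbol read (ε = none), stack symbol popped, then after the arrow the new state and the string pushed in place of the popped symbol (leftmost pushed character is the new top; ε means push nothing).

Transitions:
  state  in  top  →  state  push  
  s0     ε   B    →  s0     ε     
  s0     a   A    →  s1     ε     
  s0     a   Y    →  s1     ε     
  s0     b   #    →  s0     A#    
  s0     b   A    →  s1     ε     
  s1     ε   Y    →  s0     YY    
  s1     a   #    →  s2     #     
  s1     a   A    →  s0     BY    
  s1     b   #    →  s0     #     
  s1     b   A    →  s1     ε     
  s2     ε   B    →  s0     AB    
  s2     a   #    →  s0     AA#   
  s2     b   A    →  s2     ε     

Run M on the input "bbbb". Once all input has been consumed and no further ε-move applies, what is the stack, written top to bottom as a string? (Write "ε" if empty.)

A#

(s0, bbbb, #)
  read b, top #: go to s0, push A# → (s0, bbb, A#)
  read b, top A: go to s1, push ε → (s1, bb, #)
  read b, top #: go to s0, push # → (s0, b, #)
  read b, top #: go to s0, push A# → (s0, ε, A#)
All input consumed in state s0 with stack A#.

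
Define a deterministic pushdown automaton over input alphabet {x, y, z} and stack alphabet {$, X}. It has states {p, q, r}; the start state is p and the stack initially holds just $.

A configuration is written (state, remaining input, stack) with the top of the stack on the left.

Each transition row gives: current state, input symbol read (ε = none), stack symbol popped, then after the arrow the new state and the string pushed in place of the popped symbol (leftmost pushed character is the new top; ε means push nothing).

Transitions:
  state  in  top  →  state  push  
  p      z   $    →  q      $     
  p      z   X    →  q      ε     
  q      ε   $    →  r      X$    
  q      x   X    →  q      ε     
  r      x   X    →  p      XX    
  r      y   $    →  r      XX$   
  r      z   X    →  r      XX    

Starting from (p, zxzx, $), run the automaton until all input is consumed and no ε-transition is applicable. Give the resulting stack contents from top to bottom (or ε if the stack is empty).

(p, zxzx, $)
  read z, top $: go to q, push $ → (q, xzx, $)
  ε-move, top $: go to r, push X$ → (r, xzx, X$)
  read x, top X: go to p, push XX → (p, zx, XX$)
  read z, top X: go to q, push ε → (q, x, X$)
  read x, top X: go to q, push ε → (q, ε, $)
  ε-move, top $: go to r, push X$ → (r, ε, X$)
All input consumed in state r with stack X$.

X$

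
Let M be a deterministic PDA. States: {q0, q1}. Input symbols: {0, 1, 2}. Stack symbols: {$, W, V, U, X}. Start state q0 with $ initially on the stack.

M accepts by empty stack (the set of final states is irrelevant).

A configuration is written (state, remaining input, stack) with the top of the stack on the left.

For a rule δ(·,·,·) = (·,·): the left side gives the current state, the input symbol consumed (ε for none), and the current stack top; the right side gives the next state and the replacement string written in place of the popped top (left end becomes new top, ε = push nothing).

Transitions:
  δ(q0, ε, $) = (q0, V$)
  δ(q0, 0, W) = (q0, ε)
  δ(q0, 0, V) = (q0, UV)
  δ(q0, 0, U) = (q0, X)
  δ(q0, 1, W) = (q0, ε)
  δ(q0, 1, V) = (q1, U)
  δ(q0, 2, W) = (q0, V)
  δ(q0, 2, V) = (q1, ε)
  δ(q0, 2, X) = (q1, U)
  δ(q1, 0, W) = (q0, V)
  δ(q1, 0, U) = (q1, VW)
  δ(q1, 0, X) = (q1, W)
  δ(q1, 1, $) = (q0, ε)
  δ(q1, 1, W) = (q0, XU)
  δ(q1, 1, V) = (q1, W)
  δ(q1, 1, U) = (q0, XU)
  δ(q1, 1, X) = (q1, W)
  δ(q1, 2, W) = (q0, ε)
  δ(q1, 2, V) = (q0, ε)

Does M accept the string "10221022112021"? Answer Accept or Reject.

Reject

(q0, 10221022112021, $) ⊢ (q0, 10221022112021, V$) ⊢ (q1, 0221022112021, U$) ⊢ (q1, 221022112021, VW$) ⊢ (q0, 21022112021, W$) ⊢ (q0, 1022112021, V$) ⊢ (q1, 022112021, U$) ⊢ (q1, 22112021, VW$) ⊢ (q0, 2112021, W$) ⊢ (q0, 112021, V$) ⊢ (q1, 12021, U$) ⊢ (q0, 2021, XU$) ⊢ (q1, 021, UU$) ⊢ (q1, 21, VWU$) ⊢ (q0, 1, WU$) ⊢ (q0, ε, U$)
All input consumed; stack is U$, not empty, and no further ε-move applies.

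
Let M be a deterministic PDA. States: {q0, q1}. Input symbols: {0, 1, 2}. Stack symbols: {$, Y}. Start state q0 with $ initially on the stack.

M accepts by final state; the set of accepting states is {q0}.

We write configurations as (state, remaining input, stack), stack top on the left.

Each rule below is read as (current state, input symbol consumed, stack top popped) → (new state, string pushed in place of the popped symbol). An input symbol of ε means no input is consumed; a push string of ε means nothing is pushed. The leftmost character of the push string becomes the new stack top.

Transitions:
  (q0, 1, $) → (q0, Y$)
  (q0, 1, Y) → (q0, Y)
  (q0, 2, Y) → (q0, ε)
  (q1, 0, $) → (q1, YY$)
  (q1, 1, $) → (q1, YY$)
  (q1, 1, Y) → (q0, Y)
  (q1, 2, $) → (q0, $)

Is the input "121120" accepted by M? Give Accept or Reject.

(q0, 121120, $)
  read 1, top $: go to q0, push Y$ → (q0, 21120, Y$)
  read 2, top Y: go to q0, push ε → (q0, 1120, $)
  read 1, top $: go to q0, push Y$ → (q0, 120, Y$)
  read 1, top Y: go to q0, push Y → (q0, 20, Y$)
  read 2, top Y: go to q0, push ε → (q0, 0, $)
No transition applies at (q0, 0, $); input not fully consumed.

Reject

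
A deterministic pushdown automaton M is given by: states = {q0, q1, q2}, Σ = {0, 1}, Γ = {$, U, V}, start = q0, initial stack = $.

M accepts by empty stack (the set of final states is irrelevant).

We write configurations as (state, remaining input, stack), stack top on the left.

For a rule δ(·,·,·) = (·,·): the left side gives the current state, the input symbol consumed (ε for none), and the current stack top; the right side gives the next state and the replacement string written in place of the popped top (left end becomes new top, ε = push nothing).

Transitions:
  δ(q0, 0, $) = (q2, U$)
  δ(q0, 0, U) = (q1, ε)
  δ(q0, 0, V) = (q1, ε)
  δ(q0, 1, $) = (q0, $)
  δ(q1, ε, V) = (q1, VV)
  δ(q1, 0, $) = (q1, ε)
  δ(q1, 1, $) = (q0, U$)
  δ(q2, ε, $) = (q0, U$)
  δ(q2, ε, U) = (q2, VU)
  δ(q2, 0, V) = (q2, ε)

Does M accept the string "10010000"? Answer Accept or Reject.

Reject

(q0, 10010000, $) ⊢ (q0, 0010000, $) ⊢ (q2, 010000, U$) ⊢ (q2, 010000, VU$) ⊢ (q2, 10000, U$) ⊢ (q2, 10000, VU$)
No transition applies at (q2, 10000, VU$); input not fully consumed.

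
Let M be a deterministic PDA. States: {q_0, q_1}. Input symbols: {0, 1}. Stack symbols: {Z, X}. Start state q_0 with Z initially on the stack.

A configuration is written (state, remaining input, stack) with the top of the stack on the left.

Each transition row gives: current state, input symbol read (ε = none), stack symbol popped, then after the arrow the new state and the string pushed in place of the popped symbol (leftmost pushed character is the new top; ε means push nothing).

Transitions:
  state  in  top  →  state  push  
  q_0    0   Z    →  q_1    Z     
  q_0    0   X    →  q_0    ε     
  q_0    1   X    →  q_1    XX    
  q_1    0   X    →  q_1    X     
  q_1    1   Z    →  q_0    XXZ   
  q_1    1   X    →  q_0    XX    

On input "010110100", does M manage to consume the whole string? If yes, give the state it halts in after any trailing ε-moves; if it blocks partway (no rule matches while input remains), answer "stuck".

q_1

(q_0, 010110100, Z)
  read 0, top Z: go to q_1, push Z → (q_1, 10110100, Z)
  read 1, top Z: go to q_0, push XXZ → (q_0, 0110100, XXZ)
  read 0, top X: go to q_0, push ε → (q_0, 110100, XZ)
  read 1, top X: go to q_1, push XX → (q_1, 10100, XXZ)
  read 1, top X: go to q_0, push XX → (q_0, 0100, XXXZ)
  read 0, top X: go to q_0, push ε → (q_0, 100, XXZ)
  read 1, top X: go to q_1, push XX → (q_1, 00, XXXZ)
  read 0, top X: go to q_1, push X → (q_1, 0, XXXZ)
  read 0, top X: go to q_1, push X → (q_1, ε, XXXZ)
All input consumed; M is in state q_1.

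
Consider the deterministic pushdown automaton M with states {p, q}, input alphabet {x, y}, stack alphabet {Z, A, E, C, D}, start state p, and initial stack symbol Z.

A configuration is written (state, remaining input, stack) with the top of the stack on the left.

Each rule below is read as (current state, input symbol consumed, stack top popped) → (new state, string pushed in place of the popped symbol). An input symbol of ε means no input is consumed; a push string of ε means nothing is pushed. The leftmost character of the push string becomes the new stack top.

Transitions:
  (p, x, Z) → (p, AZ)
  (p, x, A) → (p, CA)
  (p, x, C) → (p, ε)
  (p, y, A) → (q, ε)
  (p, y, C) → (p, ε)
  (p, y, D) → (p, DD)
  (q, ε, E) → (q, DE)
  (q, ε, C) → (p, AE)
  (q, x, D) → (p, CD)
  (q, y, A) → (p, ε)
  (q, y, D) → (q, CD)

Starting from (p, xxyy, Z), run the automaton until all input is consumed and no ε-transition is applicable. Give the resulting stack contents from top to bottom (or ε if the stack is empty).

Z

(p, xxyy, Z)
  read x, top Z: go to p, push AZ → (p, xyy, AZ)
  read x, top A: go to p, push CA → (p, yy, CAZ)
  read y, top C: go to p, push ε → (p, y, AZ)
  read y, top A: go to q, push ε → (q, ε, Z)
All input consumed in state q with stack Z.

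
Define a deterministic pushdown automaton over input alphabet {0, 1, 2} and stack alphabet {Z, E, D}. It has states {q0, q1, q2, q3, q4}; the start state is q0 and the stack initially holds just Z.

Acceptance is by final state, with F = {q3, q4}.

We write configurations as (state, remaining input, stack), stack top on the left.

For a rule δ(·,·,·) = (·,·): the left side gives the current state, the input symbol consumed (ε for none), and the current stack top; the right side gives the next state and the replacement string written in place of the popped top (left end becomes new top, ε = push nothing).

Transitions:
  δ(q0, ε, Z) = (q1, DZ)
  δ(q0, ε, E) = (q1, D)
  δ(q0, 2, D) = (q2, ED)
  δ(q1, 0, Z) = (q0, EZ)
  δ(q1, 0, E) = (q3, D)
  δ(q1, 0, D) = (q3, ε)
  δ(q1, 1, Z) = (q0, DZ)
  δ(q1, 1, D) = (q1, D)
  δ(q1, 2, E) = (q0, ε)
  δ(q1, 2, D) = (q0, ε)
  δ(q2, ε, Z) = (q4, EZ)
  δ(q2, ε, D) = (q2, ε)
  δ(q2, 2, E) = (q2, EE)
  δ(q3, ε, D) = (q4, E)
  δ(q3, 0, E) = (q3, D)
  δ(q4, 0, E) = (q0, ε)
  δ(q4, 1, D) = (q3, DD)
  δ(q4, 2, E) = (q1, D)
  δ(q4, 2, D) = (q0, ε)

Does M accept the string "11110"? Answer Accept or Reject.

Accept

(q0, 11110, Z)
  ε-move, top Z: go to q1, push DZ → (q1, 11110, DZ)
  read 1, top D: go to q1, push D → (q1, 1110, DZ)
  read 1, top D: go to q1, push D → (q1, 110, DZ)
  read 1, top D: go to q1, push D → (q1, 10, DZ)
  read 1, top D: go to q1, push D → (q1, 0, DZ)
  read 0, top D: go to q3, push ε → (q3, ε, Z)
All input consumed; state q3 ∈ F.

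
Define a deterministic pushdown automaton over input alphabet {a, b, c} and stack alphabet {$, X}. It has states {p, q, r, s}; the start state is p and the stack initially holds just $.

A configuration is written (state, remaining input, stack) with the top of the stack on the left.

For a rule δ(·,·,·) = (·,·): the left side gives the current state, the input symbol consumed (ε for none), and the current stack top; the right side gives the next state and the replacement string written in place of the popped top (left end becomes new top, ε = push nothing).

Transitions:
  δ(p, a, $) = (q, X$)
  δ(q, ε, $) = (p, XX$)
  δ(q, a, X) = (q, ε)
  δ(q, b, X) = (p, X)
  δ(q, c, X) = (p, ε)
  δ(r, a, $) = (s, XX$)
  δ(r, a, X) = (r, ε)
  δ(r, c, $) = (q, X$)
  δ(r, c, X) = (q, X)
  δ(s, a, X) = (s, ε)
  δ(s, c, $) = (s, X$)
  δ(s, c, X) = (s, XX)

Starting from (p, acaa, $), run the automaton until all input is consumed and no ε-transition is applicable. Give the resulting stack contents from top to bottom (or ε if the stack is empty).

(p, acaa, $) ⊢ (q, caa, X$) ⊢ (p, aa, $) ⊢ (q, a, X$) ⊢ (q, ε, $) ⊢ (p, ε, XX$)
All input consumed in state p with stack XX$.

XX$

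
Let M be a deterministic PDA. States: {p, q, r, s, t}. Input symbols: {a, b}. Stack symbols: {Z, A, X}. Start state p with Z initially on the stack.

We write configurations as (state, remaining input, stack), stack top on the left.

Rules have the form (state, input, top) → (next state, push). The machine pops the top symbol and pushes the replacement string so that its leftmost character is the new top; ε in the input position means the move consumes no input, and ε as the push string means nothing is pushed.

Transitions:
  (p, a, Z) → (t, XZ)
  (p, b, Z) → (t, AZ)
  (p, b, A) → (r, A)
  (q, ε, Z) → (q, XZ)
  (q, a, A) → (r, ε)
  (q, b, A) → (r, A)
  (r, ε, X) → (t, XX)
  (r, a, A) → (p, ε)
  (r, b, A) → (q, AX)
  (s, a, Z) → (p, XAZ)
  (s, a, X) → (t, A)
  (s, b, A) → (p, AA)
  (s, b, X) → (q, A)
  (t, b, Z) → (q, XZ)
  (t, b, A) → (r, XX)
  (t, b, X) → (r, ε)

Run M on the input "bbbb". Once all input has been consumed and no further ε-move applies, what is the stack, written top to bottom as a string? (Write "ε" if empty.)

XXXZ

(p, bbbb, Z)
  read b, top Z: go to t, push AZ → (t, bbb, AZ)
  read b, top A: go to r, push XX → (r, bb, XXZ)
  ε-move, top X: go to t, push XX → (t, bb, XXXZ)
  read b, top X: go to r, push ε → (r, b, XXZ)
  ε-move, top X: go to t, push XX → (t, b, XXXZ)
  read b, top X: go to r, push ε → (r, ε, XXZ)
  ε-move, top X: go to t, push XX → (t, ε, XXXZ)
All input consumed in state t with stack XXXZ.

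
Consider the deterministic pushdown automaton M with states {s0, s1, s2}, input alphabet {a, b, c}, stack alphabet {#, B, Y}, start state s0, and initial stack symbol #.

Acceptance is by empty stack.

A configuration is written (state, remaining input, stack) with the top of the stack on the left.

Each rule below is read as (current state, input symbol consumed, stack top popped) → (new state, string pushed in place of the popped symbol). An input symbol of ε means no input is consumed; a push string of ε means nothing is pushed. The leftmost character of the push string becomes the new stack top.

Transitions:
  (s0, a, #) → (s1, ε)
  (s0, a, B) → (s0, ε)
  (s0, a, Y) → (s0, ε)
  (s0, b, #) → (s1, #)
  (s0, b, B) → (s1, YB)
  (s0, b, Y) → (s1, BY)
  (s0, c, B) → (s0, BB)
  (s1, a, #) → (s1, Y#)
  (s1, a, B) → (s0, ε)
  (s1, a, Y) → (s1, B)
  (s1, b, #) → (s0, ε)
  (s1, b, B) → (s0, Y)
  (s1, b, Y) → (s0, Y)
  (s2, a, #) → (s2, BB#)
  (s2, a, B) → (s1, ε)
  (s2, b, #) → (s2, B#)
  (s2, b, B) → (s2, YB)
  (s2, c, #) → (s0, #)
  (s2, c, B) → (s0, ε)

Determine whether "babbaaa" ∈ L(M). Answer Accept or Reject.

Accept

(s0, babbaaa, #)
  read b, top #: go to s1, push # → (s1, abbaaa, #)
  read a, top #: go to s1, push Y# → (s1, bbaaa, Y#)
  read b, top Y: go to s0, push Y → (s0, baaa, Y#)
  read b, top Y: go to s1, push BY → (s1, aaa, BY#)
  read a, top B: go to s0, push ε → (s0, aa, Y#)
  read a, top Y: go to s0, push ε → (s0, a, #)
  read a, top #: go to s1, push ε → (s1, ε, ε)
All input consumed and the stack is empty.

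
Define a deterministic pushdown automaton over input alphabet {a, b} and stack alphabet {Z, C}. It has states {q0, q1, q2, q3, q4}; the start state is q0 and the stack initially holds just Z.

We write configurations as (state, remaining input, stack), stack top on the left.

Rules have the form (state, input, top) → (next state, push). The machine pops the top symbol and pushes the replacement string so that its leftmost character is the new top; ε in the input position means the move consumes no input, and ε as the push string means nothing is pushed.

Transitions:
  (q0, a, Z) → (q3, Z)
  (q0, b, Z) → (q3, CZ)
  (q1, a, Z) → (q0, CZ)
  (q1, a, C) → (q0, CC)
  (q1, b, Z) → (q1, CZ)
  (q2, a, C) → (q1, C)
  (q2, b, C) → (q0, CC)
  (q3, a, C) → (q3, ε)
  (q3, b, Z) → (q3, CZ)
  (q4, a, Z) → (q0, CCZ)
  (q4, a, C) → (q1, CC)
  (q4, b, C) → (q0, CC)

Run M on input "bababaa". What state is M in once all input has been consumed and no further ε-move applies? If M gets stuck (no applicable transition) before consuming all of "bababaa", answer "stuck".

(q0, bababaa, Z) ⊢ (q3, ababaa, CZ) ⊢ (q3, babaa, Z) ⊢ (q3, abaa, CZ) ⊢ (q3, baa, Z) ⊢ (q3, aa, CZ) ⊢ (q3, a, Z)
No transition for (q3, a, top Z); M blocks with input a remaining.

stuck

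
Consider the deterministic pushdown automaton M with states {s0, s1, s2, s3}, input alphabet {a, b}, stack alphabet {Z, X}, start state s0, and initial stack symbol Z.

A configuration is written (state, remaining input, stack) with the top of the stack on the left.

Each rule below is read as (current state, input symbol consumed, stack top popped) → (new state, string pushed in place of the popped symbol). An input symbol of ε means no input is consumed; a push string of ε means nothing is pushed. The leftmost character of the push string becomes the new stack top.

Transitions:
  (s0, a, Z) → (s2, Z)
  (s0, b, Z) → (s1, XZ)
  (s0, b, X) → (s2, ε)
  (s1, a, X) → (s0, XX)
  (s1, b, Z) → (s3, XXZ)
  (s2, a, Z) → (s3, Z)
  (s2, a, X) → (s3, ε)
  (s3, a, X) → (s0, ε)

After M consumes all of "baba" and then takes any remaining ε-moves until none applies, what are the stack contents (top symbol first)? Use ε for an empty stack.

Z

(s0, baba, Z) ⊢ (s1, aba, XZ) ⊢ (s0, ba, XXZ) ⊢ (s2, a, XZ) ⊢ (s3, ε, Z)
All input consumed in state s3 with stack Z.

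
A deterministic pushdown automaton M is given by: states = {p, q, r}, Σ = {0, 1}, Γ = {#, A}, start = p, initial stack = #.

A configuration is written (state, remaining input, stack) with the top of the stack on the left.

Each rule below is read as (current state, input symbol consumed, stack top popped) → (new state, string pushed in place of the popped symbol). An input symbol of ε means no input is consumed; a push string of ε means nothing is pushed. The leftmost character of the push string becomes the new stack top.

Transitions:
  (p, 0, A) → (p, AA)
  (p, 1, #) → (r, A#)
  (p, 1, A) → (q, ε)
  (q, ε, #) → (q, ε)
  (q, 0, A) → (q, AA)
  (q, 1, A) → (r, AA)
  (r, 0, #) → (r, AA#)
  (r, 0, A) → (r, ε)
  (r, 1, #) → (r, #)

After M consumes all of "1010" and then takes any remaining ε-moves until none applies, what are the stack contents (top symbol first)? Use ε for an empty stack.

(p, 1010, #)
  read 1, top #: go to r, push A# → (r, 010, A#)
  read 0, top A: go to r, push ε → (r, 10, #)
  read 1, top #: go to r, push # → (r, 0, #)
  read 0, top #: go to r, push AA# → (r, ε, AA#)
All input consumed in state r with stack AA#.

AA#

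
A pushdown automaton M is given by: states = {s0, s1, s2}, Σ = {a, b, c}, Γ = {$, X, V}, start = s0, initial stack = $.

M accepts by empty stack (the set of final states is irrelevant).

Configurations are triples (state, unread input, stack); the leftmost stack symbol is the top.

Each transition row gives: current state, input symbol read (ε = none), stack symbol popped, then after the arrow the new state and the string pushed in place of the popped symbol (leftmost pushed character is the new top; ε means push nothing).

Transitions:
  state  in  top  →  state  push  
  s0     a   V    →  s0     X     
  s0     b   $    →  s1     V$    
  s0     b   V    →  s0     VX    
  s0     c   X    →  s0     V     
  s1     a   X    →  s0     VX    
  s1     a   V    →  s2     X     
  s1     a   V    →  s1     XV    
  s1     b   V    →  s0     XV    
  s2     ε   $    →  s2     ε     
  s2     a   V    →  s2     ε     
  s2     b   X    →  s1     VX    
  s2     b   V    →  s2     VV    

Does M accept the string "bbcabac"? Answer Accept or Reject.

No computation consumes all input and empties the stack.

Reject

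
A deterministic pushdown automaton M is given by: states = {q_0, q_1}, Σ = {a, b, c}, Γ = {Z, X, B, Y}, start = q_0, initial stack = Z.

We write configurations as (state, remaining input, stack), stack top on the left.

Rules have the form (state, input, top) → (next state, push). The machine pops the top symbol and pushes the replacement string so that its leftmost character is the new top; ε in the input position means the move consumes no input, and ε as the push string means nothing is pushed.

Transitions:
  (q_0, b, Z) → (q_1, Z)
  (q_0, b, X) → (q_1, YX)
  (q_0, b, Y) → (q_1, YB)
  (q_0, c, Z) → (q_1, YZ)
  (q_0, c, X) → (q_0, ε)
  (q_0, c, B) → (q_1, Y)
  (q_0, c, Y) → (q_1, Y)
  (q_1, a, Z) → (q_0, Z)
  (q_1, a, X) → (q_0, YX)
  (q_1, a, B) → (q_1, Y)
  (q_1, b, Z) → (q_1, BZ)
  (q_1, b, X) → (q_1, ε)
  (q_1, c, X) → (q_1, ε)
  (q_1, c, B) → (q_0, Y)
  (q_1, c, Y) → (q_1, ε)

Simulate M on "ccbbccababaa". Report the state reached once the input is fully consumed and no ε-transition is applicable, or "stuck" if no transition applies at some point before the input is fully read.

(q_0, ccbbccababaa, Z)
  read c, top Z: go to q_1, push YZ → (q_1, cbbccababaa, YZ)
  read c, top Y: go to q_1, push ε → (q_1, bbccababaa, Z)
  read b, top Z: go to q_1, push BZ → (q_1, bccababaa, BZ)
No transition for (q_1, b, top B); M blocks with input bccababaa remaining.

stuck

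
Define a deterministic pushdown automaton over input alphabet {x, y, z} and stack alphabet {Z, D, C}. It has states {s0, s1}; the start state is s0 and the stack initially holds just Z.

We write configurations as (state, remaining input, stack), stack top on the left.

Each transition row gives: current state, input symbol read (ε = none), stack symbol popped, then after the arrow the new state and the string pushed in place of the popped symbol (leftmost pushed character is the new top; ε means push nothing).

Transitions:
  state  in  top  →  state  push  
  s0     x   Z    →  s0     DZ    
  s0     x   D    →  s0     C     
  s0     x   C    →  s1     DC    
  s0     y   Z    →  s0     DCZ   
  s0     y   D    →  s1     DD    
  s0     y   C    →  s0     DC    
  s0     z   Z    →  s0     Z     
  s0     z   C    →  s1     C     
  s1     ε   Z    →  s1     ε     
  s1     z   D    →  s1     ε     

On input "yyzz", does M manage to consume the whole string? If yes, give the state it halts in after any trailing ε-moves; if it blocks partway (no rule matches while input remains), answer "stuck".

(s0, yyzz, Z)
  read y, top Z: go to s0, push DCZ → (s0, yzz, DCZ)
  read y, top D: go to s1, push DD → (s1, zz, DDCZ)
  read z, top D: go to s1, push ε → (s1, z, DCZ)
  read z, top D: go to s1, push ε → (s1, ε, CZ)
All input consumed; M is in state s1.

s1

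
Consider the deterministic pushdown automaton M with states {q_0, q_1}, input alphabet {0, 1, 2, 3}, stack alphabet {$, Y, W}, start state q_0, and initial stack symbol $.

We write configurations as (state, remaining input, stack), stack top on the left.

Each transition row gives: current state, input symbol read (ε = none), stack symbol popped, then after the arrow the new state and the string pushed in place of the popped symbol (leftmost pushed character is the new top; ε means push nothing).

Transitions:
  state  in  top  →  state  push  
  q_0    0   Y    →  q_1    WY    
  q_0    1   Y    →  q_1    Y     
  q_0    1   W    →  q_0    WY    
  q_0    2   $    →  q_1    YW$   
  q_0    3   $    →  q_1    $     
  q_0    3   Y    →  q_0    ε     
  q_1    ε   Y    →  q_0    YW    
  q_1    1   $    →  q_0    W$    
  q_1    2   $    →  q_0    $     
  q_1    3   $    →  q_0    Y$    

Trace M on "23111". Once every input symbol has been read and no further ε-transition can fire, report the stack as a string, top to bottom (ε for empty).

(q_0, 23111, $) ⊢ (q_1, 3111, YW$) ⊢ (q_0, 3111, YWW$) ⊢ (q_0, 111, WW$) ⊢ (q_0, 11, WYW$) ⊢ (q_0, 1, WYYW$) ⊢ (q_0, ε, WYYYW$)
All input consumed in state q_0 with stack WYYYW$.

WYYYW$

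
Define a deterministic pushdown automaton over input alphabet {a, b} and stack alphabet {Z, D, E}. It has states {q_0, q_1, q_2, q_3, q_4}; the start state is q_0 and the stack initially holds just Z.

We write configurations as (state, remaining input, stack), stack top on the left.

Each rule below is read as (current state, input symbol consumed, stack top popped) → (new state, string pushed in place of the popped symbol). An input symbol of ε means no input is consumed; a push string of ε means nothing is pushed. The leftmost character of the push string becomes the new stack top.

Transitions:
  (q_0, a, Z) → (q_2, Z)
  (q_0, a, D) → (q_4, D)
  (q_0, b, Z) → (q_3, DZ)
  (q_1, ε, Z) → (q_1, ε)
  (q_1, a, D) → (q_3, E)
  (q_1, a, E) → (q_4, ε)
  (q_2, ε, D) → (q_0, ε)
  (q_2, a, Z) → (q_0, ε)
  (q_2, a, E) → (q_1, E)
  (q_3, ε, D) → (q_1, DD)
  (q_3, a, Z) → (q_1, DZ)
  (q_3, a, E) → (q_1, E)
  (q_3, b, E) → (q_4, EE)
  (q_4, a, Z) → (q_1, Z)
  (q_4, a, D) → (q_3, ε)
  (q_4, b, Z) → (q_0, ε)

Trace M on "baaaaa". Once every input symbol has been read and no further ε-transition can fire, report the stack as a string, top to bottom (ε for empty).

DZ

(q_0, baaaaa, Z)
  read b, top Z: go to q_3, push DZ → (q_3, aaaaa, DZ)
  ε-move, top D: go to q_1, push DD → (q_1, aaaaa, DDZ)
  read a, top D: go to q_3, push E → (q_3, aaaa, EDZ)
  read a, top E: go to q_1, push E → (q_1, aaa, EDZ)
  read a, top E: go to q_4, push ε → (q_4, aa, DZ)
  read a, top D: go to q_3, push ε → (q_3, a, Z)
  read a, top Z: go to q_1, push DZ → (q_1, ε, DZ)
All input consumed in state q_1 with stack DZ.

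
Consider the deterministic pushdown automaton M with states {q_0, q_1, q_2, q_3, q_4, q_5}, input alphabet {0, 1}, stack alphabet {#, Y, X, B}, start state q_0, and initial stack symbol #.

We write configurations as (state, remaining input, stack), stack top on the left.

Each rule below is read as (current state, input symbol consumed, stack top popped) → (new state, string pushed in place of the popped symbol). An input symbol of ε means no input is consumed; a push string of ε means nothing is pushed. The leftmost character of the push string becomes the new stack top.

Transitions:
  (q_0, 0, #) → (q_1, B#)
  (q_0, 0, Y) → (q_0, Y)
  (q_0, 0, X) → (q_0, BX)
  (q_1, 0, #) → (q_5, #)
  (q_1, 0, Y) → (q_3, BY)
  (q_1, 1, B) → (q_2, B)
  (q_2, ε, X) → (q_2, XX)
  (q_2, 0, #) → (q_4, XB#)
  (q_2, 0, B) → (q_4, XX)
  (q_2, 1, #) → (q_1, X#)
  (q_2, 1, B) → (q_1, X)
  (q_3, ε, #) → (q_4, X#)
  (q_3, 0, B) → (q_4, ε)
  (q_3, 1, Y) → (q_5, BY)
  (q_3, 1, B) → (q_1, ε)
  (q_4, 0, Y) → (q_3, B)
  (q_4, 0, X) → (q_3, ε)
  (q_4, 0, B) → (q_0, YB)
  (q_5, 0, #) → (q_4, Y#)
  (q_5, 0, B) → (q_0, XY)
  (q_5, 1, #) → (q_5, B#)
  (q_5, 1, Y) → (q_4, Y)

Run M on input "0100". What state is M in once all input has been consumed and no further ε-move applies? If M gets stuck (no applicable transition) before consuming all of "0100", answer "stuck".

q_3

(q_0, 0100, #) ⊢ (q_1, 100, B#) ⊢ (q_2, 00, B#) ⊢ (q_4, 0, XX#) ⊢ (q_3, ε, X#)
All input consumed; M is in state q_3.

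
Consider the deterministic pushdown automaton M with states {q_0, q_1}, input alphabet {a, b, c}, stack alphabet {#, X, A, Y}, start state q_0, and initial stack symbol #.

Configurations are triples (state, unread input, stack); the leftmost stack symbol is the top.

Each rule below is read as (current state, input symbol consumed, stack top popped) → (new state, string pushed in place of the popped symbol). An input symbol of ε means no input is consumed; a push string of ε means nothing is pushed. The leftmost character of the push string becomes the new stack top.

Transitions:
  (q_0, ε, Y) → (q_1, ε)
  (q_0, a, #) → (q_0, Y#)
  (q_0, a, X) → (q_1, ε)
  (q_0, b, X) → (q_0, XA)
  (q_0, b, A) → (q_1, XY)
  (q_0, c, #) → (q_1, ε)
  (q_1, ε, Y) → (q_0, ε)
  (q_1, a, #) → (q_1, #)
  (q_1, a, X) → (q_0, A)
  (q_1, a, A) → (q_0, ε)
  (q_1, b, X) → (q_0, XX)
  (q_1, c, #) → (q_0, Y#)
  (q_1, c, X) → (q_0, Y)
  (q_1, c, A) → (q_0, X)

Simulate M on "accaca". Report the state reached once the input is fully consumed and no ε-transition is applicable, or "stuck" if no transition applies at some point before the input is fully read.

(q_0, accaca, #) ⊢ (q_0, ccaca, Y#) ⊢ (q_1, ccaca, #) ⊢ (q_0, caca, Y#) ⊢ (q_1, caca, #) ⊢ (q_0, aca, Y#) ⊢ (q_1, aca, #) ⊢ (q_1, ca, #) ⊢ (q_0, a, Y#) ⊢ (q_1, a, #) ⊢ (q_1, ε, #)
All input consumed; M is in state q_1.

q_1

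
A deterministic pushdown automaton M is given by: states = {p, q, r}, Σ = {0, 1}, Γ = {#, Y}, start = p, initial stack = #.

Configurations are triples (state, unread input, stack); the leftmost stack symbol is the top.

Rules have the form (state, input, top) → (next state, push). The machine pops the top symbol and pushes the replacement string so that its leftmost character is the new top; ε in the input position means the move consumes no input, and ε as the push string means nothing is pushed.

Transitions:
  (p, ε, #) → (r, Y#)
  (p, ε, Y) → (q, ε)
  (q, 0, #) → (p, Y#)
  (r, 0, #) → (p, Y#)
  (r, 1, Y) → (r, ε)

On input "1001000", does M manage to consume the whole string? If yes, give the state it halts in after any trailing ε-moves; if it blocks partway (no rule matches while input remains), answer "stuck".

stuck

(p, 1001000, #) ⊢ (r, 1001000, Y#) ⊢ (r, 001000, #) ⊢ (p, 01000, Y#) ⊢ (q, 01000, #) ⊢ (p, 1000, Y#) ⊢ (q, 1000, #)
No transition for (q, 1, top #); M blocks with input 1000 remaining.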